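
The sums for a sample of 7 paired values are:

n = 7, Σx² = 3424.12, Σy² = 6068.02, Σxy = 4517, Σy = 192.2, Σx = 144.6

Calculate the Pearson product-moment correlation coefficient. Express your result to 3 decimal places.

r = (nΣxy − ΣxΣy) / √[(nΣx² − (Σx)²)(nΣy² − (Σy)²)]
Numerator: 7×4517 − 144.6×192.2 = 3826.88
Denominator: √[(23968.84 − 20909.16)(42476.14 − 36940.84)] = √[3059.68 × 5535.3] = 4115.3671
r = 3826.88 / 4115.3671 ≈ 0.930

0.930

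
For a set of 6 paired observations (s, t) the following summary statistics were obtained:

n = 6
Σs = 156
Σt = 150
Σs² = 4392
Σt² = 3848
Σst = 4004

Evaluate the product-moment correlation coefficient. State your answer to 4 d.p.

0.5731

r = (nΣst − ΣsΣt) / √[(nΣs² − (Σs)²)(nΣt² − (Σt)²)]
Numerator: 6×4004 − 156×150 = 624
Denominator: √[(26352 − 24336)(23088 − 22500)] = √[2016 × 588] = 1088.7644
r = 624 / 1088.7644 ≈ 0.5731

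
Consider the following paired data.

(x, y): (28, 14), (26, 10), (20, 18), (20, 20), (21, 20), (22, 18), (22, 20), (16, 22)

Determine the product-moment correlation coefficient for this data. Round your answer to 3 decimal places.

-0.845

n = 8, Σx = 175, Σy = 142, Σx² = 3925, Σy² = 2628, Σxy = 3020
nΣxy − ΣxΣy = 24160 − 24850 = -690
nΣx² − (Σx)² = 31400 − 30625 = 775; nΣy² − (Σy)² = 21024 − 20164 = 860
r = -690 / √(775 × 860) = -690 / 816.3945 ≈ -0.845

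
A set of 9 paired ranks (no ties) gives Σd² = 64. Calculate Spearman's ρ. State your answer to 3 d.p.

0.467

ρ = 1 − 6Σd² / [n(n²−1)] = 1 − 6×64 / (9×80)
  = 1 − 384/720 = 1 − 0.5333 ≈ 0.467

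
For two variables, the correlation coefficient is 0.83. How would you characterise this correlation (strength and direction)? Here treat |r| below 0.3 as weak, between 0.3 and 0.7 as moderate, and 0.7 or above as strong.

strong positive

r = 0.83 > 0 so the relationship is positive.
|r| = 0.83, which falls in the strong range.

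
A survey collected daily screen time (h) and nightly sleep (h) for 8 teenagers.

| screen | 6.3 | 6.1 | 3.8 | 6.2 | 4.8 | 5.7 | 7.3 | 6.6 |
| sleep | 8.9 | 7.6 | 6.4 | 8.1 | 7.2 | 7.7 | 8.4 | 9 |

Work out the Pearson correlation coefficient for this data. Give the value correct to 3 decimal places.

n = 8, Σx = 46.8, Σy = 63.3, Σx² = 282.16, Σy² = 506.23, Σxy = 376.14
nΣxy − ΣxΣy = 3009.12 − 2962.44 = 46.68
nΣx² − (Σx)² = 2257.28 − 2190.24 = 67.04; nΣy² − (Σy)² = 4049.84 − 4006.89 = 42.95
r = 46.68 / √(67.04 × 42.95) = 46.68 / 53.6597 ≈ 0.870

0.870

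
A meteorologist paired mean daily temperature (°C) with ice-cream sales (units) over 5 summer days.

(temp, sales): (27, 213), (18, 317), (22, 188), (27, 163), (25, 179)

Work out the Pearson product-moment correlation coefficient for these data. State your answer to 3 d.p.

-0.806

n = 5, Σx = 119, Σy = 1060, Σx² = 2891, Σy² = 239812, Σxy = 24469
nΣxy − ΣxΣy = 122345 − 126140 = -3795
nΣx² − (Σx)² = 14455 − 14161 = 294; nΣy² − (Σy)² = 1199060 − 1123600 = 75460
r = -3795 / √(294 × 75460) = -3795 / 4710.1210 ≈ -0.806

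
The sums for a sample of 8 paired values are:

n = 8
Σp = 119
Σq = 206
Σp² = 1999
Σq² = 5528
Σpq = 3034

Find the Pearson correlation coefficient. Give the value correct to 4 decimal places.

r = (nΣpq − ΣpΣq) / √[(nΣp² − (Σp)²)(nΣq² − (Σq)²)]
Numerator: 8×3034 − 119×206 = -242
Denominator: √[(15992 − 14161)(44224 − 42436)] = √[1831 × 1788] = 1809.3723
r = -242 / 1809.3723 ≈ -0.1337

-0.1337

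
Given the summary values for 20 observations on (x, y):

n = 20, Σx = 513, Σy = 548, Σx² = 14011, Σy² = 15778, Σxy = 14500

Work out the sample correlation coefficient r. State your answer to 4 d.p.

0.5503

r = (nΣxy − ΣxΣy) / √[(nΣx² − (Σx)²)(nΣy² − (Σy)²)]
Numerator: 20×14500 − 513×548 = 8876
Denominator: √[(280220 − 263169)(315560 − 300304)] = √[17051 × 15256] = 16128.5479
r = 8876 / 16128.5479 ≈ 0.5503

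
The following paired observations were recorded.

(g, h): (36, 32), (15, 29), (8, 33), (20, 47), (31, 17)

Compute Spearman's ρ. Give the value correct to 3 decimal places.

Rank g: 5, 2, 1, 3, 4
Rank h: 3, 2, 4, 5, 1
d = rank(g) − rank(h): 2, 0, -3, -2, 3; Σd² = 26
ρ = 1 − 6Σd² / [n(n²−1)] = 1 − 6×26 / (5×24) = 1 − 156/120 ≈ -0.300

-0.300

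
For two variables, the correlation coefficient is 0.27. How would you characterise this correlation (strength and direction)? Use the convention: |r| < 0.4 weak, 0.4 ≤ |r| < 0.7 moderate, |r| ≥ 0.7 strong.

weak positive

r = 0.27 > 0 so the relationship is positive.
|r| = 0.27, which falls in the weak range.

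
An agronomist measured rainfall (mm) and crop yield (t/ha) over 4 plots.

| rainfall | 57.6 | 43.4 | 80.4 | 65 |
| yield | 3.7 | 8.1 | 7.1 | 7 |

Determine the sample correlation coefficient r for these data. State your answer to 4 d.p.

n = 4, Σx = 246.4, Σy = 25.9, Σx² = 15890.48, Σy² = 178.71, Σxy = 1590.5
nΣxy − ΣxΣy = 6362 − 6381.76 = -19.76
nΣx² − (Σx)² = 63561.92 − 60712.96 = 2848.96; nΣy² − (Σy)² = 714.84 − 670.81 = 44.03
r = -19.76 / √(2848.96 × 44.03) = -19.76 / 354.1747 ≈ -0.0558

-0.0558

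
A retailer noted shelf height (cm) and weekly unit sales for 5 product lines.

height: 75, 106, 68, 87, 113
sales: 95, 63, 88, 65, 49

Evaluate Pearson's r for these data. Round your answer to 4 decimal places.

-0.9158

n = 5, Σx = 449, Σy = 360, Σx² = 41823, Σy² = 27364, Σxy = 30979
nΣxy − ΣxΣy = 154895 − 161640 = -6745
nΣx² − (Σx)² = 209115 − 201601 = 7514; nΣy² − (Σy)² = 136820 − 129600 = 7220
r = -6745 / √(7514 × 7220) = -6745 / 7365.5332 ≈ -0.9158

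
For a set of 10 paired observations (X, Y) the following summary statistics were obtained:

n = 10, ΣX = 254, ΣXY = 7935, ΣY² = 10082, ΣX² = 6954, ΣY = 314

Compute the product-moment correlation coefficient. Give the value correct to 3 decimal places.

r = (nΣXY − ΣXΣY) / √[(nΣX² − (ΣX)²)(nΣY² − (ΣY)²)]
Numerator: 10×7935 − 254×314 = -406
Denominator: √[(69540 − 64516)(100820 − 98596)] = √[5024 × 2224] = 3342.6600
r = -406 / 3342.6600 ≈ -0.121

-0.121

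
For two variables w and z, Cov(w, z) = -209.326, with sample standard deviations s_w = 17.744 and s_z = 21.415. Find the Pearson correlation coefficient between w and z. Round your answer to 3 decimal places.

r = Cov(w,z) / (s_w · s_z) = -209.326 / (17.744 × 21.415)
  = -209.326 / 379.9878 ≈ -0.551

-0.551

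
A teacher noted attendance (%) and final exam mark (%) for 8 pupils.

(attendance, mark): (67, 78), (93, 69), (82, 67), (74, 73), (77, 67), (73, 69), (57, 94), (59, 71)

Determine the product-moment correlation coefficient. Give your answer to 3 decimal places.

n = 8, Σx = 582, Σy = 588, Σx² = 43326, Σy² = 43790, Σxy = 42282
nΣxy − ΣxΣy = 338256 − 342216 = -3960
nΣx² − (Σx)² = 346608 − 338724 = 7884; nΣy² − (Σy)² = 350320 − 345744 = 4576
r = -3960 / √(7884 × 4576) = -3960 / 6006.4286 ≈ -0.659

-0.659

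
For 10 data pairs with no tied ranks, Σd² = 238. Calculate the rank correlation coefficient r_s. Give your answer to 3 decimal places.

-0.442

ρ = 1 − 6Σd² / [n(n²−1)] = 1 − 6×238 / (10×99)
  = 1 − 1428/990 = 1 − 1.4424 ≈ -0.442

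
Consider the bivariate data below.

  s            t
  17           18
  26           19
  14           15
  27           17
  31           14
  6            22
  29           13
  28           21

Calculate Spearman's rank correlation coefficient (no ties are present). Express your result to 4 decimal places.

-0.5714

Rank s: 3, 4, 2, 5, 8, 1, 7, 6
Rank t: 5, 6, 3, 4, 2, 8, 1, 7
d = rank(s) − rank(t): -2, -2, -1, 1, 6, -7, 6, -1; Σd² = 132
ρ = 1 − 6Σd² / [n(n²−1)] = 1 − 6×132 / (8×63) = 1 − 792/504 ≈ -0.5714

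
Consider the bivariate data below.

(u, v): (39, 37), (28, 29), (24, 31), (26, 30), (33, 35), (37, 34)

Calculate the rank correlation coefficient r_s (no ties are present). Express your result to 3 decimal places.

Rank u: 6, 3, 1, 2, 4, 5
Rank v: 6, 1, 3, 2, 5, 4
d = rank(u) − rank(v): 0, 2, -2, 0, -1, 1; Σd² = 10
ρ = 1 − 6Σd² / [n(n²−1)] = 1 − 6×10 / (6×35) = 1 − 60/210 ≈ 0.714

0.714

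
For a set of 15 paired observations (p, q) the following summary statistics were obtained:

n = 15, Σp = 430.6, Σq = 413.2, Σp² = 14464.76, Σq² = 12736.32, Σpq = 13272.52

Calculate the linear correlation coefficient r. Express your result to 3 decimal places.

r = (nΣpq − ΣpΣq) / √[(nΣp² − (Σp)²)(nΣq² − (Σq)²)]
Numerator: 15×13272.52 − 430.6×413.2 = 21163.88
Denominator: √[(216971.4 − 185416.36)(191044.8 − 170734.24)] = √[31555.04 × 20310.56] = 25316.0134
r = 21163.88 / 25316.0134 ≈ 0.836

0.836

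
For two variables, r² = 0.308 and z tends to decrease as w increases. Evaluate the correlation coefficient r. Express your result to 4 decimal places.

-0.5550

|r| = √0.308 = 0.5550
The association is negative, so r = −0.5550.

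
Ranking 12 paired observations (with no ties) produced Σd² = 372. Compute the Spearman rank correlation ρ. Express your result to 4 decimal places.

ρ = 1 − 6Σd² / [n(n²−1)] = 1 − 6×372 / (12×143)
  = 1 − 2232/1716 = 1 − 1.30070 ≈ -0.3007

-0.3007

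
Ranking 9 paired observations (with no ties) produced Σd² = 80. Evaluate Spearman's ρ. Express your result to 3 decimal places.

ρ = 1 − 6Σd² / [n(n²−1)] = 1 − 6×80 / (9×80)
  = 1 − 480/720 = 1 − 0.6667 ≈ 0.333

0.333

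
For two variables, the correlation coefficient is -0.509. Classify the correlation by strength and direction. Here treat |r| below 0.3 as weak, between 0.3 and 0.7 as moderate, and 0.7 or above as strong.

moderate negative

r = -0.509 < 0 so the relationship is negative.
|r| = 0.509, which falls in the moderate range.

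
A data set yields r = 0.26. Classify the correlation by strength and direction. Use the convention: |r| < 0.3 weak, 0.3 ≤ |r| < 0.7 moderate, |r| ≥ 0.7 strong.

weak positive

r = 0.26 > 0 so the relationship is positive.
|r| = 0.26, which falls in the weak range.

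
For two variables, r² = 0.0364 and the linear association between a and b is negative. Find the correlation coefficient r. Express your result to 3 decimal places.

|r| = √0.0364 = 0.191
The association is negative, so r = −0.191.

-0.191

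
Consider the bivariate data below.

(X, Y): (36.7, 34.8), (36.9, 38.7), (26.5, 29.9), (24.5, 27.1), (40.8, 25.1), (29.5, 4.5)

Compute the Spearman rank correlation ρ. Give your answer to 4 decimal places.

Rank X: 4, 5, 2, 1, 6, 3
Rank Y: 5, 6, 4, 3, 2, 1
d = rank(X) − rank(Y): -1, -1, -2, -2, 4, 2; Σd² = 30
ρ = 1 − 6Σd² / [n(n²−1)] = 1 − 6×30 / (6×35) = 1 − 180/210 ≈ 0.1429

0.1429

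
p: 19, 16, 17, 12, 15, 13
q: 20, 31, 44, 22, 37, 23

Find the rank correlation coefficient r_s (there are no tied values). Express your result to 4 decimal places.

0.0857

Rank p: 6, 4, 5, 1, 3, 2
Rank q: 1, 4, 6, 2, 5, 3
d = rank(p) − rank(q): 5, 0, -1, -1, -2, -1; Σd² = 32
ρ = 1 − 6Σd² / [n(n²−1)] = 1 − 6×32 / (6×35) = 1 − 192/210 ≈ 0.0857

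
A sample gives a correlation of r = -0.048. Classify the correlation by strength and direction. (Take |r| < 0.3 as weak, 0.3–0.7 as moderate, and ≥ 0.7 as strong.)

r = -0.048 < 0 so the relationship is negative.
|r| = 0.048, which falls in the weak range.

weak negative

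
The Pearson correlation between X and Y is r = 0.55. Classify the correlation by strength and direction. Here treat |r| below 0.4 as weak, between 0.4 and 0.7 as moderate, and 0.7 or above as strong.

moderate positive

r = 0.55 > 0 so the relationship is positive.
|r| = 0.55, which falls in the moderate range.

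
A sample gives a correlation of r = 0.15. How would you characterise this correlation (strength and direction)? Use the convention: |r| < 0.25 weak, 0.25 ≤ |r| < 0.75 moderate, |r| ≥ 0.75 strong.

r = 0.15 > 0 so the relationship is positive.
|r| = 0.15, which falls in the weak range.

weak positive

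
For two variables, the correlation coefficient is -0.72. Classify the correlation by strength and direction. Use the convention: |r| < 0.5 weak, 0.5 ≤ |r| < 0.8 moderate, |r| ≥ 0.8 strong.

moderate negative

r = -0.72 < 0 so the relationship is negative.
|r| = 0.72, which falls in the moderate range.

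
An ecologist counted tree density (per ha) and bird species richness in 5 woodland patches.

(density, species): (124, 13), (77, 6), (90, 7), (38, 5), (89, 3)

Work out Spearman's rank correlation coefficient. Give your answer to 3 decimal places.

Rank density: 5, 2, 4, 1, 3
Rank species: 5, 3, 4, 2, 1
d = rank(density) − rank(species): 0, -1, 0, -1, 2; Σd² = 6
ρ = 1 − 6Σd² / [n(n²−1)] = 1 − 6×6 / (5×24) = 1 − 36/120 ≈ 0.700

0.700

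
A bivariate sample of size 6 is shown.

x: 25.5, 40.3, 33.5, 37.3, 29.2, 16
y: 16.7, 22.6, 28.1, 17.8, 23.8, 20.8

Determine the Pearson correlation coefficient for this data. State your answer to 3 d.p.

0.200

n = 6, Σx = 181.8, Σy = 129.8, Σx² = 5896.52, Σy² = 2895.18, Σxy = 3969.68
nΣxy − ΣxΣy = 23818.08 − 23597.64 = 220.44
nΣx² − (Σx)² = 35379.12 − 33051.24 = 2327.88; nΣy² − (Σy)² = 17371.08 − 16848.04 = 523.04
r = 220.44 / √(2327.88 × 523.04) = 220.44 / 1103.4375 ≈ 0.200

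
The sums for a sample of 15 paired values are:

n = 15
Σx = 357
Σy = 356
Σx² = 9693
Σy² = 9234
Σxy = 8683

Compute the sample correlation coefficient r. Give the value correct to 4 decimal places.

0.2169

r = (nΣxy − ΣxΣy) / √[(nΣx² − (Σx)²)(nΣy² − (Σy)²)]
Numerator: 15×8683 − 357×356 = 3153
Denominator: √[(145395 − 127449)(138510 − 126736)] = √[17946 × 11774] = 14536.0312
r = 3153 / 14536.0312 ≈ 0.2169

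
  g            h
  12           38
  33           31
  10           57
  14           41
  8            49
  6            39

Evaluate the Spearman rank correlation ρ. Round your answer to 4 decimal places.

Rank g: 4, 6, 3, 5, 2, 1
Rank h: 2, 1, 6, 4, 5, 3
d = rank(g) − rank(h): 2, 5, -3, 1, -3, -2; Σd² = 52
ρ = 1 − 6Σd² / [n(n²−1)] = 1 − 6×52 / (6×35) = 1 − 312/210 ≈ -0.4857

-0.4857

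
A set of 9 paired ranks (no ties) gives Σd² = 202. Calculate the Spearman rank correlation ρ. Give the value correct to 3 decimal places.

-0.683

ρ = 1 − 6Σd² / [n(n²−1)] = 1 − 6×202 / (9×80)
  = 1 − 1212/720 = 1 − 1.6833 ≈ -0.683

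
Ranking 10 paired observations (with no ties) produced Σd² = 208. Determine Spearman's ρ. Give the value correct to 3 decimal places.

-0.261

ρ = 1 − 6Σd² / [n(n²−1)] = 1 − 6×208 / (10×99)
  = 1 − 1248/990 = 1 − 1.2606 ≈ -0.261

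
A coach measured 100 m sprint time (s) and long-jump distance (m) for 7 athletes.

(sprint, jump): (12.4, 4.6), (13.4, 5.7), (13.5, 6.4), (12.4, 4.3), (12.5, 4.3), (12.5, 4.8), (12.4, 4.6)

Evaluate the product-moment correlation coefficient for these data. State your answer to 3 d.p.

0.953

n = 7, Σx = 89.1, Σy = 34.7, Σx² = 1135.59, Σy² = 175.79, Σxy = 443.93
nΣxy − ΣxΣy = 3107.51 − 3091.77 = 15.74
nΣx² − (Σx)² = 7949.13 − 7938.81 = 10.32; nΣy² − (Σy)² = 1230.53 − 1204.09 = 26.44
r = 15.74 / √(10.32 × 26.44) = 15.74 / 16.5185 ≈ 0.953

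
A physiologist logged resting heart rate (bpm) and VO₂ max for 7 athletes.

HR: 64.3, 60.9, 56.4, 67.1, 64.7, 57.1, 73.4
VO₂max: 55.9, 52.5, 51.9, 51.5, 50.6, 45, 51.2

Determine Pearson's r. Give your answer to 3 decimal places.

n = 7, Σx = 443.9, Σy = 358.6, Σx² = 28360.73, Σy² = 18433.72, Σxy = 22775.83
nΣxy − ΣxΣy = 159430.81 − 159182.54 = 248.27
nΣx² − (Σx)² = 198525.11 − 197047.21 = 1477.9; nΣy² − (Σy)² = 129036.04 − 128593.96 = 442.08
r = 248.27 / √(1477.9 × 442.08) = 248.27 / 808.3007 ≈ 0.307

0.307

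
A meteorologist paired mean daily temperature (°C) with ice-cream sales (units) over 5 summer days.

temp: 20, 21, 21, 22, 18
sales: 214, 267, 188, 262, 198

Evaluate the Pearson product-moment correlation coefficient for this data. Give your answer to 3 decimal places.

0.592

n = 5, Σx = 102, Σy = 1129, Σx² = 2090, Σy² = 260277, Σxy = 23163
nΣxy − ΣxΣy = 115815 − 115158 = 657
nΣx² − (Σx)² = 10450 − 10404 = 46; nΣy² − (Σy)² = 1301385 − 1274641 = 26744
r = 657 / √(46 × 26744) = 657 / 1109.1546 ≈ 0.592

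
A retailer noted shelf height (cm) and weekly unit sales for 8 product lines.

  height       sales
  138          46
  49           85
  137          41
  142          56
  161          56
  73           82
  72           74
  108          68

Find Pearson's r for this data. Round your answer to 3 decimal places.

-0.885

n = 8, Σx = 880, Σy = 508, Σx² = 108476, Σy² = 34118, Σxy = 51756
nΣxy − ΣxΣy = 414048 − 447040 = -32992
nΣx² − (Σx)² = 867808 − 774400 = 93408; nΣy² − (Σy)² = 272944 − 258064 = 14880
r = -32992 / √(93408 × 14880) = -32992 / 37281.5107 ≈ -0.885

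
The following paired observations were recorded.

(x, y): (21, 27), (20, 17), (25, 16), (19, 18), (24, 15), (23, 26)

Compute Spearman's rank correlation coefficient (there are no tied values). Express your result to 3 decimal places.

-0.486

Rank x: 3, 2, 6, 1, 5, 4
Rank y: 6, 3, 2, 4, 1, 5
d = rank(x) − rank(y): -3, -1, 4, -3, 4, -1; Σd² = 52
ρ = 1 − 6Σd² / [n(n²−1)] = 1 − 6×52 / (6×35) = 1 − 312/210 ≈ -0.486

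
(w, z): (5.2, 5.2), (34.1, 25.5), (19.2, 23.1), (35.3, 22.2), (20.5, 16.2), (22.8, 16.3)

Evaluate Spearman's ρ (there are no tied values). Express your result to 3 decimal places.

Rank w: 1, 5, 2, 6, 3, 4
Rank z: 1, 6, 5, 4, 2, 3
d = rank(w) − rank(z): 0, -1, -3, 2, 1, 1; Σd² = 16
ρ = 1 − 6Σd² / [n(n²−1)] = 1 − 6×16 / (6×35) = 1 − 96/210 ≈ 0.543

0.543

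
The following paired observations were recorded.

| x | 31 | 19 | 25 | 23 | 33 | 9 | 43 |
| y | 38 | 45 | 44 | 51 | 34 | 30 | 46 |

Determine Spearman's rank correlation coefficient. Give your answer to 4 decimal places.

0.1786

Rank x: 5, 2, 4, 3, 6, 1, 7
Rank y: 3, 5, 4, 7, 2, 1, 6
d = rank(x) − rank(y): 2, -3, 0, -4, 4, 0, 1; Σd² = 46
ρ = 1 − 6Σd² / [n(n²−1)] = 1 − 6×46 / (7×48) = 1 − 276/336 ≈ 0.1786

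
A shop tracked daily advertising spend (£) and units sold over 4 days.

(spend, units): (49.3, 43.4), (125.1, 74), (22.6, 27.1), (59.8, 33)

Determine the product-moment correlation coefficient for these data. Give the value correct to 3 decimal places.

0.950

n = 4, Σx = 256.8, Σy = 177.5, Σx² = 22167.3, Σy² = 9182.97, Σxy = 13982.88
nΣxy − ΣxΣy = 55931.52 − 45582 = 10349.52
nΣx² − (Σx)² = 88669.2 − 65946.24 = 22722.96; nΣy² − (Σy)² = 36731.88 − 31506.25 = 5225.63
r = 10349.52 / √(22722.96 × 5225.63) = 10349.52 / 10896.8703 ≈ 0.950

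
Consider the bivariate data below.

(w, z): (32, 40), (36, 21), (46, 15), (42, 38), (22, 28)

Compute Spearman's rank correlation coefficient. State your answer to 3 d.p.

Rank w: 2, 3, 5, 4, 1
Rank z: 5, 2, 1, 4, 3
d = rank(w) − rank(z): -3, 1, 4, 0, -2; Σd² = 30
ρ = 1 − 6Σd² / [n(n²−1)] = 1 − 6×30 / (5×24) = 1 − 180/120 ≈ -0.500

-0.500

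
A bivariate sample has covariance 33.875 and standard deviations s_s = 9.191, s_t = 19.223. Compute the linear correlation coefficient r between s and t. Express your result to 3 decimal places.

0.192

r = Cov(s,t) / (s_s · s_t) = 33.875 / (9.191 × 19.223)
  = 33.875 / 176.6786 ≈ 0.192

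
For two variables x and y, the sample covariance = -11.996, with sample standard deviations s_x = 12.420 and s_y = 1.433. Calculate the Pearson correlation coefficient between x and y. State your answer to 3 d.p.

-0.674

r = Cov(x,y) / (s_x · s_y) = -11.996 / (12.420 × 1.433)
  = -11.996 / 17.7979 ≈ -0.674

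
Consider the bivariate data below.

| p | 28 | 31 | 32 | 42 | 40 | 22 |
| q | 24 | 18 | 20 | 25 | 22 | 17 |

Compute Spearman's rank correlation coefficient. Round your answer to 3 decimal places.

0.657

Rank p: 2, 3, 4, 6, 5, 1
Rank q: 5, 2, 3, 6, 4, 1
d = rank(p) − rank(q): -3, 1, 1, 0, 1, 0; Σd² = 12
ρ = 1 − 6Σd² / [n(n²−1)] = 1 − 6×12 / (6×35) = 1 − 72/210 ≈ 0.657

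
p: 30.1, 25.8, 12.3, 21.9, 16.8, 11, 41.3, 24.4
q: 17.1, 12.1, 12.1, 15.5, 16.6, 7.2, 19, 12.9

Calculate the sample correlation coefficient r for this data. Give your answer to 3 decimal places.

n = 8, Σp = 183.6, Σq = 112.5, Σp² = 4906.84, Σq² = 1680.29, Σpq = 2772.71
nΣpq − ΣpΣq = 22181.68 − 20655 = 1526.68
nΣp² − (Σp)² = 39254.72 − 33708.96 = 5545.76; nΣq² − (Σq)² = 13442.32 − 12656.25 = 786.07
r = 1526.68 / √(5545.76 × 786.07) = 1526.68 / 2087.9070 ≈ 0.731

0.731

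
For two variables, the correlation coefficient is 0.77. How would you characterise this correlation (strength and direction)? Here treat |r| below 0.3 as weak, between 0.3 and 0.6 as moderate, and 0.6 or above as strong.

r = 0.77 > 0 so the relationship is positive.
|r| = 0.77, which falls in the strong range.

strong positive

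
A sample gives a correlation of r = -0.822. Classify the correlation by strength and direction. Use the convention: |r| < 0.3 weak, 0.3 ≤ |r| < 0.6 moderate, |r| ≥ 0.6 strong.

strong negative

r = -0.822 < 0 so the relationship is negative.
|r| = 0.822, which falls in the strong range.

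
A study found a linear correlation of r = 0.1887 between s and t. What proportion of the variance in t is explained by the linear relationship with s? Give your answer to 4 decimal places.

r² = (0.1887)² = 0.0356

0.0356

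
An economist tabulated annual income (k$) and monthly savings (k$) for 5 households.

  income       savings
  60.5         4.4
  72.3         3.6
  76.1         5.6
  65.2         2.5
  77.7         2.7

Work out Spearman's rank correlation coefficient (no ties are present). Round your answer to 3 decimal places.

0.000

Rank income: 1, 3, 4, 2, 5
Rank savings: 4, 3, 5, 1, 2
d = rank(income) − rank(savings): -3, 0, -1, 1, 3; Σd² = 20
ρ = 1 − 6Σd² / [n(n²−1)] = 1 − 6×20 / (5×24) = 1 − 120/120 ≈ 0.000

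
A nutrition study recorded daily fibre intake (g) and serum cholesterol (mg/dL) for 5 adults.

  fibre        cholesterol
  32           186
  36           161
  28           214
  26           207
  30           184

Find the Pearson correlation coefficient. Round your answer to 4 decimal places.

n = 5, Σx = 152, Σy = 952, Σx² = 4680, Σy² = 183018, Σxy = 28642
nΣxy − ΣxΣy = 143210 − 144704 = -1494
nΣx² − (Σx)² = 23400 − 23104 = 296; nΣy² − (Σy)² = 915090 − 906304 = 8786
r = -1494 / √(296 × 8786) = -1494 / 1612.6550 ≈ -0.9264

-0.9264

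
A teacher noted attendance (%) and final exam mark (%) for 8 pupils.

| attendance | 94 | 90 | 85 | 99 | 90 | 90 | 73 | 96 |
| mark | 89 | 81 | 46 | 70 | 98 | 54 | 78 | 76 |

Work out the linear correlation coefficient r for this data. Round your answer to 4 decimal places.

0.1124

n = 8, Σx = 717, Σy = 592, Σx² = 64707, Σy² = 45878, Σxy = 53166
nΣxy − ΣxΣy = 425328 − 424464 = 864
nΣx² − (Σx)² = 517656 − 514089 = 3567; nΣy² − (Σy)² = 367024 − 350464 = 16560
r = 864 / √(3567 × 16560) = 864 / 7685.6698 ≈ 0.1124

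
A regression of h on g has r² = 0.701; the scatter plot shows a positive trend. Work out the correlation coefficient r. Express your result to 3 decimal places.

0.837

|r| = √0.701 = 0.837
The association is positive, so r = 0.837.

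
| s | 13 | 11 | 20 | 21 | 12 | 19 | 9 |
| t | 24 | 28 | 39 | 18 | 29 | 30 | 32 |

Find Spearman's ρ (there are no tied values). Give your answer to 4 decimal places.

Rank s: 4, 2, 6, 7, 3, 5, 1
Rank t: 2, 3, 7, 1, 4, 5, 6
d = rank(s) − rank(t): 2, -1, -1, 6, -1, 0, -5; Σd² = 68
ρ = 1 − 6Σd² / [n(n²−1)] = 1 − 6×68 / (7×48) = 1 − 408/336 ≈ -0.2143

-0.2143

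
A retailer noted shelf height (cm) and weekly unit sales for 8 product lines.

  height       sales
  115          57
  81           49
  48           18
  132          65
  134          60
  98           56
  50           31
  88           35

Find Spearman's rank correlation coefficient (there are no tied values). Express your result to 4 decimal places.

0.9524

Rank height: 6, 3, 1, 7, 8, 5, 2, 4
Rank sales: 6, 4, 1, 8, 7, 5, 2, 3
d = rank(height) − rank(sales): 0, -1, 0, -1, 1, 0, 0, 1; Σd² = 4
ρ = 1 − 6Σd² / [n(n²−1)] = 1 − 6×4 / (8×63) = 1 − 24/504 ≈ 0.9524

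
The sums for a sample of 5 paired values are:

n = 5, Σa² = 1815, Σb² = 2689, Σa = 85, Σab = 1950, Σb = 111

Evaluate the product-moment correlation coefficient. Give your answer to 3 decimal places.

r = (nΣab − ΣaΣb) / √[(nΣa² − (Σa)²)(nΣb² − (Σb)²)]
Numerator: 5×1950 − 85×111 = 315
Denominator: √[(9075 − 7225)(13445 − 12321)] = √[1850 × 1124] = 1442.0125
r = 315 / 1442.0125 ≈ 0.218

0.218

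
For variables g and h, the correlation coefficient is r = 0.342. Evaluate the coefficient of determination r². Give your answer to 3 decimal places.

0.117

r² = (0.342)² = 0.117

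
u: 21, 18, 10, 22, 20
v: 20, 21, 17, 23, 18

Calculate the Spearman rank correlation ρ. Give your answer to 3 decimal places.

0.700

Rank u: 4, 2, 1, 5, 3
Rank v: 3, 4, 1, 5, 2
d = rank(u) − rank(v): 1, -2, 0, 0, 1; Σd² = 6
ρ = 1 − 6Σd² / [n(n²−1)] = 1 − 6×6 / (5×24) = 1 − 36/120 ≈ 0.700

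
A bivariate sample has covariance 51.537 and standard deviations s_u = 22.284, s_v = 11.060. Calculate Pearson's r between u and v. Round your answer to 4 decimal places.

r = Cov(u,v) / (s_u · s_v) = 51.537 / (22.284 × 11.060)
  = 51.537 / 246.4610 ≈ 0.2091

0.2091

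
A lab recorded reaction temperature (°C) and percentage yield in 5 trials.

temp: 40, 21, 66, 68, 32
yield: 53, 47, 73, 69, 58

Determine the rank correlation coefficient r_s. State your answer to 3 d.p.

0.800

Rank temp: 3, 1, 4, 5, 2
Rank yield: 2, 1, 5, 4, 3
d = rank(temp) − rank(yield): 1, 0, -1, 1, -1; Σd² = 4
ρ = 1 − 6Σd² / [n(n²−1)] = 1 − 6×4 / (5×24) = 1 − 24/120 ≈ 0.800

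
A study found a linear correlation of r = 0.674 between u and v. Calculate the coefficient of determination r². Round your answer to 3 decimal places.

r² = (0.674)² = 0.454

0.454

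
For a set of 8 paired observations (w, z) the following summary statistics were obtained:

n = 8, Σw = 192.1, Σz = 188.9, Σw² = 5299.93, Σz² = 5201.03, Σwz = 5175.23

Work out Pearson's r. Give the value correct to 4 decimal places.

0.8961

r = (nΣwz − ΣwΣz) / √[(nΣw² − (Σw)²)(nΣz² − (Σz)²)]
Numerator: 8×5175.23 − 192.1×188.9 = 5114.15
Denominator: √[(42399.44 − 36902.41)(41608.24 − 35683.21)] = √[5497.03 × 5925.03] = 5707.0192
r = 5114.15 / 5707.0192 ≈ 0.8961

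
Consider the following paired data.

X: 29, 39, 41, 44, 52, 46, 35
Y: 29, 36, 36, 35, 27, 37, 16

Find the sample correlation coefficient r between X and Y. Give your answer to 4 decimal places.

0.2971

n = 7, ΣX = 286, ΣY = 216, ΣX² = 12024, ΣY² = 7012, ΣXY = 8927
nΣXY − ΣXΣY = 62489 − 61776 = 713
nΣX² − (ΣX)² = 84168 − 81796 = 2372; nΣY² − (ΣY)² = 49084 − 46656 = 2428
r = 713 / √(2372 × 2428) = 713 / 2399.8367 ≈ 0.2971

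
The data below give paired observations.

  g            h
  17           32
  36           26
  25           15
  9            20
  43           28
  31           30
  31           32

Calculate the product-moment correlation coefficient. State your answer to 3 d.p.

n = 7, Σg = 192, Σh = 183, Σg² = 6062, Σh² = 5033, Σgh = 5161
nΣgh − ΣgΣh = 36127 − 35136 = 991
nΣg² − (Σg)² = 42434 − 36864 = 5570; nΣh² − (Σh)² = 35231 − 33489 = 1742
r = 991 / √(5570 × 1742) = 991 / 3114.9543 ≈ 0.318

0.318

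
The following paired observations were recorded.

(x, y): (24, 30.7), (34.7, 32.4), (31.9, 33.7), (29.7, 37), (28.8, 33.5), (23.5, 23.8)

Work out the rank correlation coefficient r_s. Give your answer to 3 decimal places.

0.600

Rank x: 2, 6, 5, 4, 3, 1
Rank y: 2, 3, 5, 6, 4, 1
d = rank(x) − rank(y): 0, 3, 0, -2, -1, 0; Σd² = 14
ρ = 1 − 6Σd² / [n(n²−1)] = 1 − 6×14 / (6×35) = 1 − 84/210 ≈ 0.600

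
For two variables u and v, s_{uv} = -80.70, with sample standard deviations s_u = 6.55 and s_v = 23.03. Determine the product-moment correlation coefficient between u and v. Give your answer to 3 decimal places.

r = Cov(u,v) / (s_u · s_v) = -80.70 / (6.55 × 23.03)
  = -80.70 / 150.8465 ≈ -0.535

-0.535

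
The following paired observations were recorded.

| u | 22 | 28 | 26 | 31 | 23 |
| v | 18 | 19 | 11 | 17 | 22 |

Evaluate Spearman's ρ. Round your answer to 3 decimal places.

-0.300

Rank u: 1, 4, 3, 5, 2
Rank v: 3, 4, 1, 2, 5
d = rank(u) − rank(v): -2, 0, 2, 3, -3; Σd² = 26
ρ = 1 − 6Σd² / [n(n²−1)] = 1 − 6×26 / (5×24) = 1 − 156/120 ≈ -0.300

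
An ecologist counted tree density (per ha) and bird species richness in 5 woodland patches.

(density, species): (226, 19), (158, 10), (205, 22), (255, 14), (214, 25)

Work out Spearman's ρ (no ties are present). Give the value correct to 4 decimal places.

0.1000

Rank density: 4, 1, 2, 5, 3
Rank species: 3, 1, 4, 2, 5
d = rank(density) − rank(species): 1, 0, -2, 3, -2; Σd² = 18
ρ = 1 − 6Σd² / [n(n²−1)] = 1 − 6×18 / (5×24) = 1 − 108/120 ≈ 0.1000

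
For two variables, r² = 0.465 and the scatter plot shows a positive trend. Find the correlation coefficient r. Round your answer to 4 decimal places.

|r| = √0.465 = 0.6819
The association is positive, so r = 0.6819.

0.6819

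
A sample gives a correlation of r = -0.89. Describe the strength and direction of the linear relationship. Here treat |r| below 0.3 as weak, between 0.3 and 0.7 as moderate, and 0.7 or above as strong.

r = -0.89 < 0 so the relationship is negative.
|r| = 0.89, which falls in the strong range.

strong negative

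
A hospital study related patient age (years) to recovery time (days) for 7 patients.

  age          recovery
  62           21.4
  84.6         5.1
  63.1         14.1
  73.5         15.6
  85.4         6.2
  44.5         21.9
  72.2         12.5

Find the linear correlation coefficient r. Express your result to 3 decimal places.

n = 7, Σx = 485.3, Σy = 96.8, Σx² = 34871.27, Σy² = 1600.44, Σxy = 6201.1
nΣxy − ΣxΣy = 43407.7 − 46977.04 = -3569.34
nΣx² − (Σx)² = 244098.89 − 235516.09 = 8582.8; nΣy² − (Σy)² = 11203.08 − 9370.24 = 1832.84
r = -3569.34 / √(8582.8 × 1832.84) = -3569.34 / 3966.2198 ≈ -0.900

-0.900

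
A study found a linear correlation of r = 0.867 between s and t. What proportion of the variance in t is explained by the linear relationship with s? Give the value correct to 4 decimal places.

0.7517

r² = (0.867)² = 0.7517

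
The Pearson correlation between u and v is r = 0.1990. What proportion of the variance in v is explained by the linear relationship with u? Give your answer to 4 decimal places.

r² = (0.1990)² = 0.0396

0.0396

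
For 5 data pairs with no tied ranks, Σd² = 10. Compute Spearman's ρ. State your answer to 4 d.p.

0.5000

ρ = 1 − 6Σd² / [n(n²−1)] = 1 − 6×10 / (5×24)
  = 1 − 60/120 = 1 − 0.50000 ≈ 0.5000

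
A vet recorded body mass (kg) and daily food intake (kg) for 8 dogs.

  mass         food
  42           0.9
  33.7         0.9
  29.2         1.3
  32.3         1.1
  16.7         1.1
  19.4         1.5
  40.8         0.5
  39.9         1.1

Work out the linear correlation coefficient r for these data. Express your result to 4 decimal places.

-0.6671

n = 8, Σx = 254, Σy = 8.4, Σx² = 8707.52, Σy² = 9.44, Σxy = 253.38
nΣxy − ΣxΣy = 2027.04 − 2133.6 = -106.56
nΣx² − (Σx)² = 69660.16 − 64516 = 5144.16; nΣy² − (Σy)² = 75.52 − 70.56 = 4.96
r = -106.56 / √(5144.16 × 4.96) = -106.56 / 159.7343 ≈ -0.6671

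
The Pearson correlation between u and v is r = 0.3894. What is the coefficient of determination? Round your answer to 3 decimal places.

r² = (0.3894)² = 0.152

0.152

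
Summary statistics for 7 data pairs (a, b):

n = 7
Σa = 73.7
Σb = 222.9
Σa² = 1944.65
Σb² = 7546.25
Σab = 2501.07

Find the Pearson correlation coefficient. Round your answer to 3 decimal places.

0.213

r = (nΣab − ΣaΣb) / √[(nΣa² − (Σa)²)(nΣb² − (Σb)²)]
Numerator: 7×2501.07 − 73.7×222.9 = 1079.76
Denominator: √[(13612.55 − 5431.69)(52823.75 − 49684.41)] = √[8180.86 × 3139.34] = 5067.7905
r = 1079.76 / 5067.7905 ≈ 0.213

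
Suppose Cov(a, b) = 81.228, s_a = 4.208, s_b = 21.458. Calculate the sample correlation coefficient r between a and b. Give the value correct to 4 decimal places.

0.8996

r = Cov(a,b) / (s_a · s_b) = 81.228 / (4.208 × 21.458)
  = 81.228 / 90.2953 ≈ 0.8996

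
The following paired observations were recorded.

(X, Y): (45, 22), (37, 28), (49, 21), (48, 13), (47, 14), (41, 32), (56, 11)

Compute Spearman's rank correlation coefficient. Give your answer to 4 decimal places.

-0.8571

Rank X: 3, 1, 6, 5, 4, 2, 7
Rank Y: 5, 6, 4, 2, 3, 7, 1
d = rank(X) − rank(Y): -2, -5, 2, 3, 1, -5, 6; Σd² = 104
ρ = 1 − 6Σd² / [n(n²−1)] = 1 − 6×104 / (7×48) = 1 − 624/336 ≈ -0.8571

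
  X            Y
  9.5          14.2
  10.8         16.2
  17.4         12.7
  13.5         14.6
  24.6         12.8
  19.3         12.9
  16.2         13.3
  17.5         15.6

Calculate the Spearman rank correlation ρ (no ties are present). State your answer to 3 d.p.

Rank X: 1, 2, 5, 3, 8, 7, 4, 6
Rank Y: 5, 8, 1, 6, 2, 3, 4, 7
d = rank(X) − rank(Y): -4, -6, 4, -3, 6, 4, 0, -1; Σd² = 130
ρ = 1 − 6Σd² / [n(n²−1)] = 1 − 6×130 / (8×63) = 1 − 780/504 ≈ -0.548

-0.548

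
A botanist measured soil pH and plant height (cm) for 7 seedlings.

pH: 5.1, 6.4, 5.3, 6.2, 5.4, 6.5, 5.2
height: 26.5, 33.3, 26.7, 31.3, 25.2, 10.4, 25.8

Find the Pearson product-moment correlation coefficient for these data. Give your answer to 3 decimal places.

n = 7, Σx = 40.1, Σy = 179.2, Σx² = 231.95, Σy² = 4912.56, Σxy = 1021.68
nΣxy − ΣxΣy = 7151.76 − 7185.92 = -34.16
nΣx² − (Σx)² = 1623.65 − 1608.01 = 15.64; nΣy² − (Σy)² = 34387.92 − 32112.64 = 2275.28
r = -34.16 / √(15.64 × 2275.28) = -34.16 / 188.6409 ≈ -0.181

-0.181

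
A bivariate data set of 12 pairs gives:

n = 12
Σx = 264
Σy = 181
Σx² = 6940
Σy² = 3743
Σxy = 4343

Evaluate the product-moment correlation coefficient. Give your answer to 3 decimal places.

r = (nΣxy − ΣxΣy) / √[(nΣx² − (Σx)²)(nΣy² − (Σy)²)]
Numerator: 12×4343 − 264×181 = 4332
Denominator: √[(83280 − 69696)(44916 − 32761)] = √[13584 × 12155] = 12849.6506
r = 4332 / 12849.6506 ≈ 0.337

0.337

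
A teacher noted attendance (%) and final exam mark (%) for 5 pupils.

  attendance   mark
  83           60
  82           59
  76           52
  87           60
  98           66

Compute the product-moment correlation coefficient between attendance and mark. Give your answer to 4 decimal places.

0.9442

n = 5, Σx = 426, Σy = 297, Σx² = 36562, Σy² = 17741, Σxy = 25458
nΣxy − ΣxΣy = 127290 − 126522 = 768
nΣx² − (Σx)² = 182810 − 181476 = 1334; nΣy² − (Σy)² = 88705 − 88209 = 496
r = 768 / √(1334 × 496) = 768 / 813.4273 ≈ 0.9442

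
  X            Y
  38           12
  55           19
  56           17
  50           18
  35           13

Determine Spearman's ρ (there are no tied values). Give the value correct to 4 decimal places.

Rank X: 2, 4, 5, 3, 1
Rank Y: 1, 5, 3, 4, 2
d = rank(X) − rank(Y): 1, -1, 2, -1, -1; Σd² = 8
ρ = 1 − 6Σd² / [n(n²−1)] = 1 − 6×8 / (5×24) = 1 − 48/120 ≈ 0.6000

0.6000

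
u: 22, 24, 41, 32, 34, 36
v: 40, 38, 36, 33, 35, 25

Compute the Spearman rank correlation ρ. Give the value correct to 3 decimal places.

Rank u: 1, 2, 6, 3, 4, 5
Rank v: 6, 5, 4, 2, 3, 1
d = rank(u) − rank(v): -5, -3, 2, 1, 1, 4; Σd² = 56
ρ = 1 − 6Σd² / [n(n²−1)] = 1 − 6×56 / (6×35) = 1 − 336/210 ≈ -0.600

-0.600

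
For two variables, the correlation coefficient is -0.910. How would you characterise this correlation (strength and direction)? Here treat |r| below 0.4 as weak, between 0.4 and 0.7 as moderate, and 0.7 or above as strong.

r = -0.910 < 0 so the relationship is negative.
|r| = 0.910, which falls in the strong range.

strong negative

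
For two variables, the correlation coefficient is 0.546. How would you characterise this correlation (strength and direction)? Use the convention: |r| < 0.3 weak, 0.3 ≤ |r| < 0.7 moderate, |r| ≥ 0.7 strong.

moderate positive

r = 0.546 > 0 so the relationship is positive.
|r| = 0.546, which falls in the moderate range.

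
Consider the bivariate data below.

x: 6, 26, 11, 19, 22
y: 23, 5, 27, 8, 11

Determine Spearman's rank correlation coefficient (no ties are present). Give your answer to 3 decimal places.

Rank x: 1, 5, 2, 3, 4
Rank y: 4, 1, 5, 2, 3
d = rank(x) − rank(y): -3, 4, -3, 1, 1; Σd² = 36
ρ = 1 − 6Σd² / [n(n²−1)] = 1 − 6×36 / (5×24) = 1 − 216/120 ≈ -0.800

-0.800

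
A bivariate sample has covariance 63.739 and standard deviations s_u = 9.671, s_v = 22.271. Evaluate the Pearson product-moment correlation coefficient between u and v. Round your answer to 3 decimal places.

0.296

r = Cov(u,v) / (s_u · s_v) = 63.739 / (9.671 × 22.271)
  = 63.739 / 215.3828 ≈ 0.296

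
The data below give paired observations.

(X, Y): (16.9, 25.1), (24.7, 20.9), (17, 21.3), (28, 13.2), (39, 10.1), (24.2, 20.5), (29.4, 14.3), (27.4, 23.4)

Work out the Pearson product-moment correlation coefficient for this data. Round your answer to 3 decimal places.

n = 8, ΣX = 206.6, ΣY = 148.8, ΣX² = 5690.46, ΣY² = 2969.06, ΣXY = 3623.7
nΣXY − ΣXΣY = 28989.6 − 30742.08 = -1752.48
nΣX² − (ΣX)² = 45523.68 − 42683.56 = 2840.12; nΣY² − (ΣY)² = 23752.48 − 22141.44 = 1611.04
r = -1752.48 / √(2840.12 × 1611.04) = -1752.48 / 2139.0528 ≈ -0.819

-0.819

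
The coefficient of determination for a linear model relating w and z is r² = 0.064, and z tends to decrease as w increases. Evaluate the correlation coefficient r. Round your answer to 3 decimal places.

|r| = √0.064 = 0.253
The association is negative, so r = −0.253.

-0.253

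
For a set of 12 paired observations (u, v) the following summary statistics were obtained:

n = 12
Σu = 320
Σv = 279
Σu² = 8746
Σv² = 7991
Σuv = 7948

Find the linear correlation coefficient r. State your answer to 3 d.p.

0.898

r = (nΣuv − ΣuΣv) / √[(nΣu² − (Σu)²)(nΣv² − (Σv)²)]
Numerator: 12×7948 − 320×279 = 6096
Denominator: √[(104952 − 102400)(95892 − 77841)] = √[2552 × 18051] = 6787.2050
r = 6096 / 6787.2050 ≈ 0.898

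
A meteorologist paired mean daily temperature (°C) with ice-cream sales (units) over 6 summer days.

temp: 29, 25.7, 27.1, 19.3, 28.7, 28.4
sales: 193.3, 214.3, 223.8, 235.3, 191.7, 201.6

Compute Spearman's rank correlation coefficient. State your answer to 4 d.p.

Rank temp: 6, 2, 3, 1, 5, 4
Rank sales: 2, 4, 5, 6, 1, 3
d = rank(temp) − rank(sales): 4, -2, -2, -5, 4, 1; Σd² = 66
ρ = 1 − 6Σd² / [n(n²−1)] = 1 − 6×66 / (6×35) = 1 − 396/210 ≈ -0.8857

-0.8857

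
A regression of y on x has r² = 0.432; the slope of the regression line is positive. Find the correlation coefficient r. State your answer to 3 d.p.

|r| = √0.432 = 0.657
The association is positive, so r = 0.657.

0.657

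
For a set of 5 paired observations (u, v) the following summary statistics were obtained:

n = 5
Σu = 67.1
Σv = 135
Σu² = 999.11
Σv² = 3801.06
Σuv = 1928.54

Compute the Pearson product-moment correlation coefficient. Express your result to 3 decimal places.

0.942

r = (nΣuv − ΣuΣv) / √[(nΣu² − (Σu)²)(nΣv² − (Σv)²)]
Numerator: 5×1928.54 − 67.1×135 = 584.2
Denominator: √[(4995.55 − 4502.41)(19005.3 − 18225)] = √[493.14 × 780.3] = 620.3202
r = 584.2 / 620.3202 ≈ 0.942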